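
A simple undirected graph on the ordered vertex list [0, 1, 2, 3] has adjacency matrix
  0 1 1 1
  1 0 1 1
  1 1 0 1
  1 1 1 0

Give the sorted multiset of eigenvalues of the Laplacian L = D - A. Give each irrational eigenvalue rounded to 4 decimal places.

[0, 4, 4, 4]

Each diagonal entry of L is the vertex degree and each off-diagonal entry is -1 where an edge is present, 0 otherwise; in the order [0, 1, 2, 3] the diagonal is [3, 3, 3, 3]. L is symmetric positive semidefinite, so every eigenvalue is real and nonnegative. There is one zero in the spectrum, matching the 1 component. The largest eigenvalue, 4, is at most the vertex count 4.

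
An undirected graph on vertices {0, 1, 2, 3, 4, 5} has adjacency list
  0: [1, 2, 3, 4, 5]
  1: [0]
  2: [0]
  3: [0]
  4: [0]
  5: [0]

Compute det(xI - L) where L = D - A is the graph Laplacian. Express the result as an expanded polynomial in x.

With the vertex order [0, 1, 2, 3, 4, 5], the degrees are [5, 1, 1, 1, 1, 1], giving D = diag(5, 1, 1, 1, 1, 1) and L = D - A. The eigenvalues of L are [0, 1, 1, 1, 1, 6]; the characteristic polynomial is the product of (x - lambda_i), which multiplies out to x^6 - 10x^5 + 30x^4 - 40x^3 + 25x^2 - 6x. The coefficient of x^5 equals -trace(L) = -10, matching the sum of degrees. The eigenvalues sum to 10, which equals trace(L) = 2|E|. The largest eigenvalue, 6, is at most the vertex count 6.

x^6 - 10x^5 + 30x^4 - 40x^3 + 25x^2 - 6x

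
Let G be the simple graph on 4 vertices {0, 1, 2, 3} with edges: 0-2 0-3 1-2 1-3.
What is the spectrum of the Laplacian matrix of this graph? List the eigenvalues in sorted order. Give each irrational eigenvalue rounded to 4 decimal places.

With the vertex order [0, 1, 2, 3], the degrees are [2, 2, 2, 2], giving D = diag(2, 2, 2, 2) and L = D - A. The multiplicity of 0 as a Laplacian eigenvalue equals the number of connected components. The single zero eigenvalue shows the graph is connected. There is one zero in the spectrum, matching the 1 component.

[0, 2, 2, 4]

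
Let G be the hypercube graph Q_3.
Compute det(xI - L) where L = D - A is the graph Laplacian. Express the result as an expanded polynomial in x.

x^8 - 24x^7 + 240x^6 - 1296x^5 + 4080x^4 - 7488x^3 + 7424x^2 - 3072x

The graph has 8 vertices and degree multiset [3, 3, 3, 3, 3, 3, 3, 3]; D is the diagonal matrix of degrees and L = D - A. L has integer entries, so p(x) = det(xI - L) has integer coefficients. Expanding the determinant yields x^8 - 24x^7 + 240x^6 - 1296x^5 + 4080x^4 - 7488x^3 + 7424x^2 - 3072x. The coefficient of x^7 equals -trace(L) = -24, matching the sum of degrees. There is one zero in the spectrum, matching the 1 component. The eigenvalues sum to 24, which equals trace(L) = 2|E|.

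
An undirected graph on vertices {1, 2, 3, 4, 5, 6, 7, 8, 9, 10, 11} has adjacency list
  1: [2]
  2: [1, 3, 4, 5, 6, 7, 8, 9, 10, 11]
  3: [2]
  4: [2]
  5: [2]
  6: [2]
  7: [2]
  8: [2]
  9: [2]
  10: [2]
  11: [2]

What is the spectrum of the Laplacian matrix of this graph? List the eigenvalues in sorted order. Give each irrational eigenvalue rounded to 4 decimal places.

[0, 1, 1, 1, 1, 1, 1, 1, 1, 1, 11]

With the vertex order [1, 2, 3, 4, 5, 6, 7, 8, 9, 10, 11], the degrees are [1, 10, 1, 1, 1, 1, 1, 1, 1, 1, 1], giving D = diag(1, 10, 1, 1, 1, 1, 1, 1, 1, 1, 1) and L = D - A. Diagonalising L (or applying a numerical eigensolver to the 11x11 matrix) gives the spectrum above. The single zero eigenvalue shows the graph is connected. The eigenvalues sum to 20, which equals trace(L) = 2|E|. The largest eigenvalue, 11, is at most the vertex count 11.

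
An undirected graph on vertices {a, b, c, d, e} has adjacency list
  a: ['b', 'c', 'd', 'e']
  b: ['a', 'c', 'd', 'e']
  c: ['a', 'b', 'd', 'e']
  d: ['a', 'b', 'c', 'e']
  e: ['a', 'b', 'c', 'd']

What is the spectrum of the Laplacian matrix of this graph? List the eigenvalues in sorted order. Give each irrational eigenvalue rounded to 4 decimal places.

With the vertex order [a, b, c, d, e], the degrees are [4, 4, 4, 4, 4], giving D = diag(4, 4, 4, 4, 4) and L = D - A. Diagonalising L (or applying a numerical eigensolver to the 5x5 matrix) gives the spectrum above. The eigenvalues sum to 20, which equals trace(L) = 2|E|.

[0, 5, 5, 5, 5]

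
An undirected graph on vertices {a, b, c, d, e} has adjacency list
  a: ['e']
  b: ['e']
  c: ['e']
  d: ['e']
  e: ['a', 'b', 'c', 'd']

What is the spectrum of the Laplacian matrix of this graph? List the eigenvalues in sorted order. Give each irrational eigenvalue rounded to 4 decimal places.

[0, 1, 1, 1, 5]

Reading degrees in the order [a, b, c, d, e] gives [1, 1, 1, 1, 4]; set D = diag(1, 1, 1, 1, 4) and form L = D - A. Diagonalising L (or applying a numerical eigensolver to the 5x5 matrix) gives the spectrum above. The single zero eigenvalue shows the graph is connected. The eigenvalues sum to 8, which equals trace(L) = 2|E|.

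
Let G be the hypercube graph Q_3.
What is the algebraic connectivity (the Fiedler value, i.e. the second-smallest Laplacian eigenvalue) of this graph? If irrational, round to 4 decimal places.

2

The graph has 8 vertices and degree multiset [3, 3, 3, 3, 3, 3, 3, 3]; D is the diagonal matrix of degrees and L = D - A. The smallest Laplacian eigenvalue is always 0. The next one, lambda_2 = 2, measures how hard the graph is to disconnect: larger values mean better connectivity. The eigenvalues sum to 24, which equals trace(L) = 2|E|.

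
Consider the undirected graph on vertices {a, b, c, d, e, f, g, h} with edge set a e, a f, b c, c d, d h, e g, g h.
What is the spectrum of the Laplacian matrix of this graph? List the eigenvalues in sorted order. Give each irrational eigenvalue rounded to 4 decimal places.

[0, 0.1522, 0.5858, 1.2346, 2, 2.7654, 3.4142, 3.8478]

With the vertex order [a, b, c, d, e, f, g, h], the degrees are [2, 1, 2, 2, 2, 1, 2, 2], giving D = diag(2, 1, 2, 2, 2, 1, 2, 2) and L = D - A. The multiplicity of 0 as a Laplacian eigenvalue equals the number of connected components. The eigenvalues sum to 14, which equals trace(L) = 2|E|.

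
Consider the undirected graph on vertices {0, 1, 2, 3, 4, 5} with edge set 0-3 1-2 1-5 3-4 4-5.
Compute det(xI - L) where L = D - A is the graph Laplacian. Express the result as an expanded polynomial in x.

Each diagonal entry of L is the vertex degree and each off-diagonal entry is -1 where an edge is present, 0 otherwise; in the order [0, 1, 2, 3, 4, 5] the diagonal is [1, 2, 1, 2, 2, 2]. L has integer entries, so p(x) = det(xI - L) has integer coefficients. Expanding the determinant yields x^6 - 10x^5 + 36x^4 - 56x^3 + 35x^2 - 6x. Since p(0) = det(-L) = 0, x divides p(x).

x^6 - 10x^5 + 36x^4 - 56x^3 + 35x^2 - 6x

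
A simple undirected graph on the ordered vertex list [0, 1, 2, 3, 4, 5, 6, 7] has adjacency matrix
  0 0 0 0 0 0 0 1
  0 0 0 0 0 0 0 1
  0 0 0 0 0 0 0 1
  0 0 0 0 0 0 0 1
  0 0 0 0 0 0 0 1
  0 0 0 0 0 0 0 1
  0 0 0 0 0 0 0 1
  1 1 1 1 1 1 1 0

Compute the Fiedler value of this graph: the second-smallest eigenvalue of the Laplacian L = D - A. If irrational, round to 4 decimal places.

Reading degrees in the order [0, 1, 2, 3, 4, 5, 6, 7] gives [1, 1, 1, 1, 1, 1, 1, 7]; set D = diag(1, 1, 1, 1, 1, 1, 1, 7) and form L = D - A. Computing the eigenvalues of L and sorting gives [0, 1, 1, 1, 1, 1, 1, 8]. The Fiedler value lambda_2 = 1 is strictly positive, so the graph is connected. There is one zero in the spectrum, matching the 1 component.

1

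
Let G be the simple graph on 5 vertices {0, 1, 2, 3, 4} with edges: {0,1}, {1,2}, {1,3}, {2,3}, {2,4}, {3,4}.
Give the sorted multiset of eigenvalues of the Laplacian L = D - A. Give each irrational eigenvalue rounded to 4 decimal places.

[0, 0.8299, 2.6889, 4, 4.4812]

Each diagonal entry of L is the vertex degree and each off-diagonal entry is -1 where an edge is present, 0 otherwise; in the order [0, 1, 2, 3, 4] the diagonal is [1, 3, 3, 3, 2]. L is symmetric positive semidefinite, so every eigenvalue is real and nonnegative.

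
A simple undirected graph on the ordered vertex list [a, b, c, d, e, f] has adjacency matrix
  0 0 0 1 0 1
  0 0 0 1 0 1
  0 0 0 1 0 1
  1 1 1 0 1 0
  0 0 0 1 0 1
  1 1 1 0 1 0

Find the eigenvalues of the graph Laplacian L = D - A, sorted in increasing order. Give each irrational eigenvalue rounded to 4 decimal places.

Reading degrees in the order [a, b, c, d, e, f] gives [2, 2, 2, 4, 2, 4]; set D = diag(2, 2, 2, 4, 2, 4) and form L = D - A. Since every row of L sums to 0, the all-ones vector is in the kernel and 0 is an eigenvalue. The single zero eigenvalue shows the graph is connected.

[0, 2, 2, 2, 4, 6]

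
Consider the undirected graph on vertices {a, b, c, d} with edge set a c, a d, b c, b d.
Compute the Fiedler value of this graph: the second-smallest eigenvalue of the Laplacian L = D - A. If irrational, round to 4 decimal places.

With the vertex order [a, b, c, d], the degrees are [2, 2, 2, 2], giving D = diag(2, 2, 2, 2) and L = D - A. Computing the eigenvalues of L and sorting gives [0, 2, 2, 4]. The Fiedler value lambda_2 = 2 is strictly positive, so the graph is connected. The largest eigenvalue, 4, is at most the vertex count 4.

2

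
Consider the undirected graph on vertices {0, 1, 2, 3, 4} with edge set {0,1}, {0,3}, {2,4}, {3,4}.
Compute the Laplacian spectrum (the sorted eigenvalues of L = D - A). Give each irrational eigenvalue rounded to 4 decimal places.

With the vertex order [0, 1, 2, 3, 4], the degrees are [2, 1, 1, 2, 2], giving D = diag(2, 1, 1, 2, 2) and L = D - A. Diagonalising L (or applying a numerical eigensolver to the 5x5 matrix) gives the spectrum above. The eigenvalues sum to 8, which equals trace(L) = 2|E|. There is one zero in the spectrum, matching the 1 component.

[0, 0.3820, 1.3820, 2.6180, 3.6180]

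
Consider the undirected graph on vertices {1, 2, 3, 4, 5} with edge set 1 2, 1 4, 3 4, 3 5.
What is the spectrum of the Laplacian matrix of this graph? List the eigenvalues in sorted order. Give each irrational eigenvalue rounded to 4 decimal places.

[0, 0.3820, 1.3820, 2.6180, 3.6180]

Each diagonal entry of L is the vertex degree and each off-diagonal entry is -1 where an edge is present, 0 otherwise; in the order [1, 2, 3, 4, 5] the diagonal is [2, 1, 2, 2, 1]. The multiplicity of 0 as a Laplacian eigenvalue equals the number of connected components. The single zero eigenvalue shows the graph is connected.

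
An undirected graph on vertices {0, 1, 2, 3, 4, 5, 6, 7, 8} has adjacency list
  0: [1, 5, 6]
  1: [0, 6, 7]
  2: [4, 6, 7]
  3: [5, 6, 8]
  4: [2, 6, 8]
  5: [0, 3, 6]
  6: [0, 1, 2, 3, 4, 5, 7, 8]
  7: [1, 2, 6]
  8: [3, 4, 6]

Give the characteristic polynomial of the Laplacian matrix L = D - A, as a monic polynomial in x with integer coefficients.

x^9 - 32x^8 + 428x^7 - 3136x^6 + 13786x^5 - 37232x^4 + 60276x^3 - 53424x^2 + 19845x

Each diagonal entry of L is the vertex degree and each off-diagonal entry is -1 where an edge is present, 0 otherwise; in the order [0, 1, 2, 3, 4, 5, 6, 7, 8] the diagonal is [3, 3, 3, 3, 3, 3, 8, 3, 3]. Computing det(xI - L) by cofactor expansion (or equivalently via sum-over-permutations) gives x^9 - 32x^8 + 428x^7 - 3136x^6 + 13786x^5 - 37232x^4 + 60276x^3 - 53424x^2 + 19845x. Since p(0) = det(-L) = 0, x divides p(x). The largest eigenvalue, 9, is at most the vertex count 9.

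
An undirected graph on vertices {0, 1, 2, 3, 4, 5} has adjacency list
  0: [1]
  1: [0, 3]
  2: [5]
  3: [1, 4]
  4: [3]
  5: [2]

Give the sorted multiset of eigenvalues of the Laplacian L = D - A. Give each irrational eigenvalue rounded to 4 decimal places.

[0, 0, 0.5858, 2, 2, 3.4142]

Each diagonal entry of L is the vertex degree and each off-diagonal entry is -1 where an edge is present, 0 otherwise; in the order [0, 1, 2, 3, 4, 5] the diagonal is [1, 2, 1, 2, 1, 1]. L is symmetric positive semidefinite, so every eigenvalue is real and nonnegative. The 2 zero eigenvalues correspond to the 2 connected components.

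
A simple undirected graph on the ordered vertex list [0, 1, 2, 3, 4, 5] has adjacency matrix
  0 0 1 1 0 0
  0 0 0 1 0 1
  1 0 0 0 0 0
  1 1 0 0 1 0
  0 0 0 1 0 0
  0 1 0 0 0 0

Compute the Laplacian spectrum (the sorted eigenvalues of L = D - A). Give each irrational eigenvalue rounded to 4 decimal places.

[0, 0.3820, 0.6972, 2, 2.6180, 4.3028]

With the vertex order [0, 1, 2, 3, 4, 5], the degrees are [2, 2, 1, 3, 1, 1], giving D = diag(2, 2, 1, 3, 1, 1) and L = D - A. Diagonalising L (or applying a numerical eigensolver to the 6x6 matrix) gives the spectrum above.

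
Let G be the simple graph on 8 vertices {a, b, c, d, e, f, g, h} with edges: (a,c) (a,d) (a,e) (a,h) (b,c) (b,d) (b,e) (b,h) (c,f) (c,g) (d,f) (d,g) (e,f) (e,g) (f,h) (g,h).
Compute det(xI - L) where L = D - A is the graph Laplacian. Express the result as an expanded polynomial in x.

x^8 - 32x^7 + 432x^6 - 3200x^5 + 14080x^4 - 36864x^3 + 53248x^2 - 32768x

Reading degrees in the order [a, b, c, d, e, f, g, h] gives [4, 4, 4, 4, 4, 4, 4, 4]; set D = diag(4, 4, 4, 4, 4, 4, 4, 4) and form L = D - A. Computing det(xI - L) by cofactor expansion (or equivalently via sum-over-permutations) gives x^8 - 32x^7 + 432x^6 - 3200x^5 + 14080x^4 - 36864x^3 + 53248x^2 - 32768x. Since p(0) = det(-L) = 0, x divides p(x). The eigenvalues sum to 32, which equals trace(L) = 2|E|.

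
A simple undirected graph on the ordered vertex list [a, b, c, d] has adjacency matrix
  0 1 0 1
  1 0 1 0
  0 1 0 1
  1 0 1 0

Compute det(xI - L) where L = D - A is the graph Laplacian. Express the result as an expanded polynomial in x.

Reading degrees in the order [a, b, c, d] gives [2, 2, 2, 2]; set D = diag(2, 2, 2, 2) and form L = D - A. Computing det(xI - L) by cofactor expansion (or equivalently via sum-over-permutations) gives x^4 - 8x^3 + 20x^2 - 16x. The constant term is 0 because L is singular (the all-ones vector lies in its kernel). The eigenvalues sum to 8, which equals trace(L) = 2|E|.

x^4 - 8x^3 + 20x^2 - 16x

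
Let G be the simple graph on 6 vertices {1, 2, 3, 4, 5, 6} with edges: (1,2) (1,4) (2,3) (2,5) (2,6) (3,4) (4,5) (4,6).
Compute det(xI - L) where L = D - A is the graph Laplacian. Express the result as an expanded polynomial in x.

Each diagonal entry of L is the vertex degree and each off-diagonal entry is -1 where an edge is present, 0 otherwise; in the order [1, 2, 3, 4, 5, 6] the diagonal is [2, 4, 2, 4, 2, 2]. Computing det(xI - L) by cofactor expansion (or equivalently via sum-over-permutations) gives x^6 - 16x^5 + 96x^4 - 272x^3 + 368x^2 - 192x. Since p(0) = det(-L) = 0, x divides p(x). The eigenvalues sum to 16, which equals trace(L) = 2|E|.

x^6 - 16x^5 + 96x^4 - 272x^3 + 368x^2 - 192x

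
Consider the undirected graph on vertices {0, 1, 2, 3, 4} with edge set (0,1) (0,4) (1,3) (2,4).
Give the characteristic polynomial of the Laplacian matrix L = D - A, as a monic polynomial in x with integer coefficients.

Each diagonal entry of L is the vertex degree and each off-diagonal entry is -1 where an edge is present, 0 otherwise; in the order [0, 1, 2, 3, 4] the diagonal is [2, 2, 1, 1, 2]. L has integer entries, so p(x) = det(xI - L) has integer coefficients. Expanding the determinant yields x^5 - 8x^4 + 21x^3 - 20x^2 + 5x. The constant term is 0 because L is singular (the all-ones vector lies in its kernel). The largest eigenvalue, 3.6180, is at most the vertex count 5. There is one zero in the spectrum, matching the 1 component.

x^5 - 8x^4 + 21x^3 - 20x^2 + 5x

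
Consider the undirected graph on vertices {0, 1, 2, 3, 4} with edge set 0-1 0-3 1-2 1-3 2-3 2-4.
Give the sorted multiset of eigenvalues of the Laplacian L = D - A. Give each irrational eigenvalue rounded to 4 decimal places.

[0, 0.8299, 2.6889, 4, 4.4812]

Each diagonal entry of L is the vertex degree and each off-diagonal entry is -1 where an edge is present, 0 otherwise; in the order [0, 1, 2, 3, 4] the diagonal is [2, 3, 3, 3, 1]. The multiplicity of 0 as a Laplacian eigenvalue equals the number of connected components. The single zero eigenvalue shows the graph is connected.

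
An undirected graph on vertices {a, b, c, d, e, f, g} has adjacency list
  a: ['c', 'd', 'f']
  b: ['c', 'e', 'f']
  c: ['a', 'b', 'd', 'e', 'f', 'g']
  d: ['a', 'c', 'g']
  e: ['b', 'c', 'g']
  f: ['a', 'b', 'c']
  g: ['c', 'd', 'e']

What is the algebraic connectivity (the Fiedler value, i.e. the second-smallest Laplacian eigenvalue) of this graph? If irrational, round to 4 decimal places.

2

Each diagonal entry of L is the vertex degree and each off-diagonal entry is -1 where an edge is present, 0 otherwise; in the order [a, b, c, d, e, f, g] the diagonal is [3, 3, 6, 3, 3, 3, 3]. The sorted Laplacian eigenvalues are [0, 2, 2, 4, 4, 5, 7]; the algebraic connectivity is the second entry, 2. By the matrix-tree theorem the graph has (1/7) * product of the nonzero eigenvalues = 320 spanning trees. There is one zero in the spectrum, matching the 1 component.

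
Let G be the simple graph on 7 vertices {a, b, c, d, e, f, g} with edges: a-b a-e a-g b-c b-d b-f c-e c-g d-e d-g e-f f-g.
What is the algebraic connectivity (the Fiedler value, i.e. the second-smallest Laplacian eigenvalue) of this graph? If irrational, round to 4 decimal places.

Each diagonal entry of L is the vertex degree and each off-diagonal entry is -1 where an edge is present, 0 otherwise; in the order [a, b, c, d, e, f, g] the diagonal is [3, 4, 3, 3, 4, 3, 4]. The sorted Laplacian eigenvalues are [0, 3, 3, 3, 4, 4, 7]; the algebraic connectivity is the second entry, 3. By the matrix-tree theorem the graph has (1/7) * product of the nonzero eigenvalues = 432 spanning trees.

3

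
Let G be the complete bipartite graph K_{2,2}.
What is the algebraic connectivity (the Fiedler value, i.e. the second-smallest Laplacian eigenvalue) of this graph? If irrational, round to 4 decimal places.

The graph has 4 vertices and degree multiset [2, 2, 2, 2]; D is the diagonal matrix of degrees and L = D - A. The smallest Laplacian eigenvalue is always 0. The next one, lambda_2 = 2, measures how hard the graph is to disconnect: larger values mean better connectivity. The eigenvalues sum to 8, which equals trace(L) = 2|E|. By the matrix-tree theorem the graph has (1/4) * product of the nonzero eigenvalues = 4 spanning trees.

2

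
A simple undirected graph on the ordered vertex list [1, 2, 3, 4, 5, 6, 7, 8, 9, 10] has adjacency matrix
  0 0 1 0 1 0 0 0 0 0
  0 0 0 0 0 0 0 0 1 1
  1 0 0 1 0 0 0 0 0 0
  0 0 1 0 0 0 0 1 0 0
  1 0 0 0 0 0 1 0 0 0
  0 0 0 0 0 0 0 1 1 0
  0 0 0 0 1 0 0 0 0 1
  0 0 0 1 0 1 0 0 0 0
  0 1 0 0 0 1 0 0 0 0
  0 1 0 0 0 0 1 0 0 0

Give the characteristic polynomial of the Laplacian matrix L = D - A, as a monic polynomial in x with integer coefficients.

Each diagonal entry of L is the vertex degree and each off-diagonal entry is -1 where an edge is present, 0 otherwise; in the order [1, 2, 3, 4, 5, 6, 7, 8, 9, 10] the diagonal is [2, 2, 2, 2, 2, 2, 2, 2, 2, 2]. L has integer entries, so p(x) = det(xI - L) has integer coefficients. Expanding the determinant yields x^10 - 20x^9 + 170x^8 - 800x^7 + 2275x^6 - 4004x^5 + 4290x^4 - 2640x^3 + 825x^2 - 100x. Since p(0) = det(-L) = 0, x divides p(x). The largest eigenvalue, 4, is at most the vertex count 10. There is one zero in the spectrum, matching the 1 component.

x^10 - 20x^9 + 170x^8 - 800x^7 + 2275x^6 - 4004x^5 + 4290x^4 - 2640x^3 + 825x^2 - 100x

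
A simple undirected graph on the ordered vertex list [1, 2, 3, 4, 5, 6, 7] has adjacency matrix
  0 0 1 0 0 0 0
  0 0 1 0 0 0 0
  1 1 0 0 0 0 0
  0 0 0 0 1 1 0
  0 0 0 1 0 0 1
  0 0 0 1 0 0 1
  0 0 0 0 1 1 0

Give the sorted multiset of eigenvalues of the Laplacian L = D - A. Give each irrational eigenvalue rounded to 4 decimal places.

[0, 0, 1, 2, 2, 3, 4]

With the vertex order [1, 2, 3, 4, 5, 6, 7], the degrees are [1, 1, 2, 2, 2, 2, 2], giving D = diag(1, 1, 2, 2, 2, 2, 2) and L = D - A. The multiplicity of 0 as a Laplacian eigenvalue equals the number of connected components. The 2 zero eigenvalues correspond to the 2 connected components. There are 2 zeros in the spectrum, matching the 2 components.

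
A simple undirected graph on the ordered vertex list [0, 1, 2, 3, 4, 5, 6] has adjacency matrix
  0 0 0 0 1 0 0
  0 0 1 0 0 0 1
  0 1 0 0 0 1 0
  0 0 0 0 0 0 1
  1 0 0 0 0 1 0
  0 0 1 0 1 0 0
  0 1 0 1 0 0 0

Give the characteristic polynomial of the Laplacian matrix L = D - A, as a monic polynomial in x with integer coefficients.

With the vertex order [0, 1, 2, 3, 4, 5, 6], the degrees are [1, 2, 2, 1, 2, 2, 2], giving D = diag(1, 2, 2, 1, 2, 2, 2) and L = D - A. Computing det(xI - L) by cofactor expansion (or equivalently via sum-over-permutations) gives x^7 - 12x^6 + 55x^5 - 120x^4 + 126x^3 - 56x^2 + 7x. Since p(0) = det(-L) = 0, x divides p(x). There is one zero in the spectrum, matching the 1 component.

x^7 - 12x^6 + 55x^5 - 120x^4 + 126x^3 - 56x^2 + 7x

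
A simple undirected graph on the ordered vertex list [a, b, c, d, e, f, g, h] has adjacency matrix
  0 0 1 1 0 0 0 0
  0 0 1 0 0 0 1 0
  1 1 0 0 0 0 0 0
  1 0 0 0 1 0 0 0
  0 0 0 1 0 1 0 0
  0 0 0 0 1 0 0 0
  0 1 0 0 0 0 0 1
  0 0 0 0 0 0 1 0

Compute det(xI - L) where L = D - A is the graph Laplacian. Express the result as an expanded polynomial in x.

x^8 - 14x^7 + 78x^6 - 220x^5 + 330x^4 - 252x^3 + 84x^2 - 8x

Reading degrees in the order [a, b, c, d, e, f, g, h] gives [2, 2, 2, 2, 2, 1, 2, 1]; set D = diag(2, 2, 2, 2, 2, 1, 2, 1) and form L = D - A. Computing det(xI - L) by cofactor expansion (or equivalently via sum-over-permutations) gives x^8 - 14x^7 + 78x^6 - 220x^5 + 330x^4 - 252x^3 + 84x^2 - 8x. Since p(0) = det(-L) = 0, x divides p(x).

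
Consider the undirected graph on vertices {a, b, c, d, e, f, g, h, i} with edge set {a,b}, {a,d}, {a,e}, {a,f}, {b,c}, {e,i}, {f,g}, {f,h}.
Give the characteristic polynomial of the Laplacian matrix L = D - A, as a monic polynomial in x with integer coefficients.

x^9 - 16x^8 + 101x^7 - 326x^6 + 582x^5 - 582x^4 + 317x^3 - 86x^2 + 9x

Each diagonal entry of L is the vertex degree and each off-diagonal entry is -1 where an edge is present, 0 otherwise; in the order [a, b, c, d, e, f, g, h, i] the diagonal is [4, 2, 1, 1, 2, 3, 1, 1, 1]. Computing det(xI - L) by cofactor expansion (or equivalently via sum-over-permutations) gives x^9 - 16x^8 + 101x^7 - 326x^6 + 582x^5 - 582x^4 + 317x^3 - 86x^2 + 9x. The coefficient of x^8 equals -trace(L) = -16, matching the sum of degrees. The eigenvalues sum to 16, which equals trace(L) = 2|E|. The largest eigenvalue, 5.3818, is at most the vertex count 9.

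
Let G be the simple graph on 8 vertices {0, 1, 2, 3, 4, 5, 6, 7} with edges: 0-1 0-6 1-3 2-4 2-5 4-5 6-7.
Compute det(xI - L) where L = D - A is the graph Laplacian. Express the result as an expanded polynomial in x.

x^8 - 14x^7 + 78x^6 - 218x^5 + 314x^4 - 210x^3 + 45x^2

Each diagonal entry of L is the vertex degree and each off-diagonal entry is -1 where an edge is present, 0 otherwise; in the order [0, 1, 2, 3, 4, 5, 6, 7] the diagonal is [2, 2, 2, 1, 2, 2, 2, 1]. L has integer entries, so p(x) = det(xI - L) has integer coefficients. Expanding the determinant yields x^8 - 14x^7 + 78x^6 - 218x^5 + 314x^4 - 210x^3 + 45x^2. Since p(0) = det(-L) = 0, x divides p(x).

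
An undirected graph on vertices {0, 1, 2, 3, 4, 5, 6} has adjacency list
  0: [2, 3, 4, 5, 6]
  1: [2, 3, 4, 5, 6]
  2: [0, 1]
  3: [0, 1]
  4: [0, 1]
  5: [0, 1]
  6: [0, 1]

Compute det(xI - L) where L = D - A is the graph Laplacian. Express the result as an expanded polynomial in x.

x^7 - 20x^6 + 155x^5 - 600x^4 + 1240x^3 - 1312x^2 + 560x

Each diagonal entry of L is the vertex degree and each off-diagonal entry is -1 where an edge is present, 0 otherwise; in the order [0, 1, 2, 3, 4, 5, 6] the diagonal is [5, 5, 2, 2, 2, 2, 2]. Computing det(xI - L) by cofactor expansion (or equivalently via sum-over-permutations) gives x^7 - 20x^6 + 155x^5 - 600x^4 + 1240x^3 - 1312x^2 + 560x. The coefficient of x^6 equals -trace(L) = -20, matching the sum of degrees. The eigenvalues sum to 20, which equals trace(L) = 2|E|.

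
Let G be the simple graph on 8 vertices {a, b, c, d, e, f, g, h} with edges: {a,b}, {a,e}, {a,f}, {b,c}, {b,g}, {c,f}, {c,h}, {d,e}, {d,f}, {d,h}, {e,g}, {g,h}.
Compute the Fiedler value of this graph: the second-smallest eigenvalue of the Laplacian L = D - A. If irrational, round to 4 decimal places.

Reading degrees in the order [a, b, c, d, e, f, g, h] gives [3, 3, 3, 3, 3, 3, 3, 3]; set D = diag(3, 3, 3, 3, 3, 3, 3, 3) and form L = D - A. The smallest Laplacian eigenvalue is always 0. The next one, lambda_2 = 2, measures how hard the graph is to disconnect: larger values mean better connectivity. By the matrix-tree theorem the graph has (1/8) * product of the nonzero eigenvalues = 384 spanning trees.

2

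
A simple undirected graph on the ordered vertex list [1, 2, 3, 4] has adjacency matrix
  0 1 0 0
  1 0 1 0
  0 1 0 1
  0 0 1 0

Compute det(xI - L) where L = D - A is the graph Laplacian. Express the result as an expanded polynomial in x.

Each diagonal entry of L is the vertex degree and each off-diagonal entry is -1 where an edge is present, 0 otherwise; in the order [1, 2, 3, 4] the diagonal is [1, 2, 2, 1]. L has integer entries, so p(x) = det(xI - L) has integer coefficients. Expanding the determinant yields x^4 - 6x^3 + 10x^2 - 4x. The coefficient of x^3 equals -trace(L) = -6, matching the sum of degrees. The eigenvalues sum to 6, which equals trace(L) = 2|E|.

x^4 - 6x^3 + 10x^2 - 4x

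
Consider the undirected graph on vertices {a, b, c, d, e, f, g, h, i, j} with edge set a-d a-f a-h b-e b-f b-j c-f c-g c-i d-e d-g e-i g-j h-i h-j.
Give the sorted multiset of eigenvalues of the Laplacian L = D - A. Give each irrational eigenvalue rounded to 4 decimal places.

Each diagonal entry of L is the vertex degree and each off-diagonal entry is -1 where an edge is present, 0 otherwise; in the order [a, b, c, d, e, f, g, h, i, j] the diagonal is [3, 3, 3, 3, 3, 3, 3, 3, 3, 3]. The multiplicity of 0 as a Laplacian eigenvalue equals the number of connected components. The single zero eigenvalue shows the graph is connected. There is one zero in the spectrum, matching the 1 component. By the matrix-tree theorem the graph has (1/10) * product of the nonzero eigenvalues = 2000 spanning trees.

[0, 2, 2, 2, 2, 2, 5, 5, 5, 5]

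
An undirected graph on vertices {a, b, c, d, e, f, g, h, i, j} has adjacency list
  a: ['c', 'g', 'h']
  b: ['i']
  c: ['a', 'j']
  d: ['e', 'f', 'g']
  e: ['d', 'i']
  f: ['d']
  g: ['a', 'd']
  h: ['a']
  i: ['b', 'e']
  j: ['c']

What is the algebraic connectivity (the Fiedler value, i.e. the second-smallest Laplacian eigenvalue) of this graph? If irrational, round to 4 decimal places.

With the vertex order [a, b, c, d, e, f, g, h, i, j], the degrees are [3, 1, 2, 3, 2, 1, 2, 1, 2, 1], giving D = diag(3, 1, 2, 3, 2, 1, 2, 1, 2, 1) and L = D - A. The sorted Laplacian eigenvalues are [0, 0.1378, 0.4258, 0.6323, 1.3282, 1.5820, 2.3435, 3.0242, 3.9923, 4.5340]; the algebraic connectivity is the second entry, 0.1378. There is one zero in the spectrum, matching the 1 component.

0.1378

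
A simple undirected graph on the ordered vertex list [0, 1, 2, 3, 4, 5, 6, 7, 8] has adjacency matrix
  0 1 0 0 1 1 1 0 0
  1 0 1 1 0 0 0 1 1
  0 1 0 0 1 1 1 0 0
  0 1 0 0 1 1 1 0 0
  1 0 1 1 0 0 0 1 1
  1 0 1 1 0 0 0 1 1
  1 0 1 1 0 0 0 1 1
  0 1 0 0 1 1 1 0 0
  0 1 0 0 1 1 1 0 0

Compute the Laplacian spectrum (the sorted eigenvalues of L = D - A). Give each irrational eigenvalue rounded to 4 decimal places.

With the vertex order [0, 1, 2, 3, 4, 5, 6, 7, 8], the degrees are [4, 5, 4, 4, 5, 5, 5, 4, 4], giving D = diag(4, 5, 4, 4, 5, 5, 5, 4, 4) and L = D - A. L is symmetric positive semidefinite, so every eigenvalue is real and nonnegative. The single zero eigenvalue shows the graph is connected. The largest eigenvalue, 9, is at most the vertex count 9. By the matrix-tree theorem the graph has (1/9) * product of the nonzero eigenvalues = 32000 spanning trees.

[0, 4, 4, 4, 4, 5, 5, 5, 9]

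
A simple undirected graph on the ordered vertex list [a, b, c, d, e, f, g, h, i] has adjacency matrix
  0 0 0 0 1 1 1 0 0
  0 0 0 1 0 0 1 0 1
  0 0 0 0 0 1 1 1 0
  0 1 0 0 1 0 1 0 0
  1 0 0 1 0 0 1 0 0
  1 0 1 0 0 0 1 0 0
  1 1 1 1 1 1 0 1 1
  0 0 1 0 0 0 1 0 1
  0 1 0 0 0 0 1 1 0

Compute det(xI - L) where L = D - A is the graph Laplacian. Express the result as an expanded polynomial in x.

Reading degrees in the order [a, b, c, d, e, f, g, h, i] gives [3, 3, 3, 3, 3, 3, 8, 3, 3]; set D = diag(3, 3, 3, 3, 3, 3, 8, 3, 3) and form L = D - A. L has integer entries, so p(x) = det(xI - L) has integer coefficients. Expanding the determinant yields x^9 - 32x^8 + 428x^7 - 3136x^6 + 13786x^5 - 37232x^4 + 60276x^3 - 53424x^2 + 19845x. Since p(0) = det(-L) = 0, x divides p(x). The eigenvalues sum to 32, which equals trace(L) = 2|E|. There is one zero in the spectrum, matching the 1 component.

x^9 - 32x^8 + 428x^7 - 3136x^6 + 13786x^5 - 37232x^4 + 60276x^3 - 53424x^2 + 19845x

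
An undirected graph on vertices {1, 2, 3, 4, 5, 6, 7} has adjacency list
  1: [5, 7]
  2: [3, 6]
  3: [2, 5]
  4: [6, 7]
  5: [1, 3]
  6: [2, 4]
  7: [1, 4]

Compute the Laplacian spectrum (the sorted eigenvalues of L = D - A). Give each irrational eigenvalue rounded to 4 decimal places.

[0, 0.7530, 0.7530, 2.4450, 2.4450, 3.8019, 3.8019]

Reading degrees in the order [1, 2, 3, 4, 5, 6, 7] gives [2, 2, 2, 2, 2, 2, 2]; set D = diag(2, 2, 2, 2, 2, 2, 2) and form L = D - A. The multiplicity of 0 as a Laplacian eigenvalue equals the number of connected components.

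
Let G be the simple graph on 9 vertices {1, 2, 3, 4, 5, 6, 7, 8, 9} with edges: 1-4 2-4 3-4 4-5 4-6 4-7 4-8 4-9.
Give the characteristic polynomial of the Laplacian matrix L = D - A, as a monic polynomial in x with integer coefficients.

x^9 - 16x^8 + 84x^7 - 224x^6 + 350x^5 - 336x^4 + 196x^3 - 64x^2 + 9x

Reading degrees in the order [1, 2, 3, 4, 5, 6, 7, 8, 9] gives [1, 1, 1, 8, 1, 1, 1, 1, 1]; set D = diag(1, 1, 1, 8, 1, 1, 1, 1, 1) and form L = D - A. L has integer entries, so p(x) = det(xI - L) has integer coefficients. Expanding the determinant yields x^9 - 16x^8 + 84x^7 - 224x^6 + 350x^5 - 336x^4 + 196x^3 - 64x^2 + 9x. The coefficient of x^8 equals -trace(L) = -16, matching the sum of degrees. The largest eigenvalue, 9, is at most the vertex count 9. By the matrix-tree theorem the graph has (1/9) * product of the nonzero eigenvalues = 1 spanning tree.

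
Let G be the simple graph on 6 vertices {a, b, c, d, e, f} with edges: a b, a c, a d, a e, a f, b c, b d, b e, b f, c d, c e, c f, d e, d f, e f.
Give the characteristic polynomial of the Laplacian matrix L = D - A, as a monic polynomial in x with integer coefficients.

x^6 - 30x^5 + 360x^4 - 2160x^3 + 6480x^2 - 7776x

Reading degrees in the order [a, b, c, d, e, f] gives [5, 5, 5, 5, 5, 5]; set D = diag(5, 5, 5, 5, 5, 5) and form L = D - A. L has integer entries, so p(x) = det(xI - L) has integer coefficients. Expanding the determinant yields x^6 - 30x^5 + 360x^4 - 2160x^3 + 6480x^2 - 7776x. Since p(0) = det(-L) = 0, x divides p(x).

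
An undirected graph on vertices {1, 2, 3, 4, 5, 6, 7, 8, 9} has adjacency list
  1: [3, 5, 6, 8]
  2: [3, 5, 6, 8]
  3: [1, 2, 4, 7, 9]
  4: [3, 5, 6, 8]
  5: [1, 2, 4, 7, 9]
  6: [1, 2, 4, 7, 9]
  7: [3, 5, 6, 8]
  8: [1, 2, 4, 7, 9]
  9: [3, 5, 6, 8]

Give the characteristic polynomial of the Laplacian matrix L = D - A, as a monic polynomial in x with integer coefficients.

With the vertex order [1, 2, 3, 4, 5, 6, 7, 8, 9], the degrees are [4, 4, 5, 4, 5, 5, 4, 5, 4], giving D = diag(4, 4, 5, 4, 5, 5, 4, 5, 4) and L = D - A. The eigenvalues of L are [0, 4, 4, 4, 4, 5, 5, 5, 9]; the characteristic polynomial is the product of (x - lambda_i), which multiplies out to x^9 - 40x^8 + 690x^7 - 6720x^6 + 40485x^5 - 154704x^4 + 366560x^3 - 492800x^2 + 288000x. The constant term is 0 because L is singular (the all-ones vector lies in its kernel). There is one zero in the spectrum, matching the 1 component. The eigenvalues sum to 40, which equals trace(L) = 2|E|.

x^9 - 40x^8 + 690x^7 - 6720x^6 + 40485x^5 - 154704x^4 + 366560x^3 - 492800x^2 + 288000x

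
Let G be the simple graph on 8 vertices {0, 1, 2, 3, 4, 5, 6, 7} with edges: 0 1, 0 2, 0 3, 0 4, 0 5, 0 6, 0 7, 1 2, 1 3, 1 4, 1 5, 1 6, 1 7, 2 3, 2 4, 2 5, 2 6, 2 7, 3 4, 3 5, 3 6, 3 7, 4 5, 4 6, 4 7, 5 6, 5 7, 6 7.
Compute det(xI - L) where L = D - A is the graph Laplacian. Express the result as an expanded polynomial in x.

x^8 - 56x^7 + 1344x^6 - 17920x^5 + 143360x^4 - 688128x^3 + 1835008x^2 - 2097152x

With the vertex order [0, 1, 2, 3, 4, 5, 6, 7], the degrees are [7, 7, 7, 7, 7, 7, 7, 7], giving D = diag(7, 7, 7, 7, 7, 7, 7, 7) and L = D - A. Computing det(xI - L) by cofactor expansion (or equivalently via sum-over-permutations) gives x^8 - 56x^7 + 1344x^6 - 17920x^5 + 143360x^4 - 688128x^3 + 1835008x^2 - 2097152x. Since p(0) = det(-L) = 0, x divides p(x). The largest eigenvalue, 8, is at most the vertex count 8.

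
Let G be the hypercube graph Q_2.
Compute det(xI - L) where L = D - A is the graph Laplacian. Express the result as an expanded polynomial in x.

x^4 - 8x^3 + 20x^2 - 16x

The graph has 4 vertices and degree multiset [2, 2, 2, 2]; D is the diagonal matrix of degrees and L = D - A. L has integer entries, so p(x) = det(xI - L) has integer coefficients. Expanding the determinant yields x^4 - 8x^3 + 20x^2 - 16x. Since p(0) = det(-L) = 0, x divides p(x). By the matrix-tree theorem the graph has (1/4) * product of the nonzero eigenvalues = 4 spanning trees.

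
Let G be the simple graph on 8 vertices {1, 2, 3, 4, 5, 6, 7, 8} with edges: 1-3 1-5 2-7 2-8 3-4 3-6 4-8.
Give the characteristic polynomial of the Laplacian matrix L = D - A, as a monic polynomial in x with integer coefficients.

Each diagonal entry of L is the vertex degree and each off-diagonal entry is -1 where an edge is present, 0 otherwise; in the order [1, 2, 3, 4, 5, 6, 7, 8] the diagonal is [2, 2, 3, 2, 1, 1, 1, 2]. Computing det(xI - L) by cofactor expansion (or equivalently via sum-over-permutations) gives x^8 - 14x^7 + 77x^6 - 212x^5 + 308x^4 - 228x^3 + 76x^2 - 8x. The coefficient of x^7 equals -trace(L) = -14, matching the sum of degrees. The eigenvalues sum to 14, which equals trace(L) = 2|E|. There is one zero in the spectrum, matching the 1 component.

x^8 - 14x^7 + 77x^6 - 212x^5 + 308x^4 - 228x^3 + 76x^2 - 8x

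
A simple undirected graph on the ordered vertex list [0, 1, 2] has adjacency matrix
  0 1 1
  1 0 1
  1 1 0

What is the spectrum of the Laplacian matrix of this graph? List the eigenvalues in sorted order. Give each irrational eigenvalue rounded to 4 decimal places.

Reading degrees in the order [0, 1, 2] gives [2, 2, 2]; set D = diag(2, 2, 2) and form L = D - A. The multiplicity of 0 as a Laplacian eigenvalue equals the number of connected components. The single zero eigenvalue shows the graph is connected. The eigenvalues sum to 6, which equals trace(L) = 2|E|. There is one zero in the spectrum, matching the 1 component.

[0, 3, 3]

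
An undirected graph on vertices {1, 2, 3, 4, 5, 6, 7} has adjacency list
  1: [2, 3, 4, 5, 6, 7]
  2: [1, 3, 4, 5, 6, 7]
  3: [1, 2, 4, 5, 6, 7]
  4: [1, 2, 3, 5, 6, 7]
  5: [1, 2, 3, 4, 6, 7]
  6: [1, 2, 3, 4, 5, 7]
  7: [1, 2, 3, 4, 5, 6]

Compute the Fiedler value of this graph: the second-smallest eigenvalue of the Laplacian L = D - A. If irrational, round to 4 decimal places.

Reading degrees in the order [1, 2, 3, 4, 5, 6, 7] gives [6, 6, 6, 6, 6, 6, 6]; set D = diag(6, 6, 6, 6, 6, 6, 6) and form L = D - A. Computing the eigenvalues of L and sorting gives [0, 7, 7, 7, 7, 7, 7]. The Fiedler value lambda_2 = 7 is strictly positive, so the graph is connected. The eigenvalues sum to 42, which equals trace(L) = 2|E|.

7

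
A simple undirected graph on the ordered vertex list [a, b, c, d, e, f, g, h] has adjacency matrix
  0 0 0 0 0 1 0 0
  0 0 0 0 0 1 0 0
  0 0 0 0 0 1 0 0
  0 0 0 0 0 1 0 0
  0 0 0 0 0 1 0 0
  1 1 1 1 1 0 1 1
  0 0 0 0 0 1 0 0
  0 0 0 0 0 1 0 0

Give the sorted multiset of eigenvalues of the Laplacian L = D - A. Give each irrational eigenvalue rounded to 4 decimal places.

[0, 1, 1, 1, 1, 1, 1, 8]

With the vertex order [a, b, c, d, e, f, g, h], the degrees are [1, 1, 1, 1, 1, 7, 1, 1], giving D = diag(1, 1, 1, 1, 1, 7, 1, 1) and L = D - A. Since every row of L sums to 0, the all-ones vector is in the kernel and 0 is an eigenvalue. There is one zero in the spectrum, matching the 1 component.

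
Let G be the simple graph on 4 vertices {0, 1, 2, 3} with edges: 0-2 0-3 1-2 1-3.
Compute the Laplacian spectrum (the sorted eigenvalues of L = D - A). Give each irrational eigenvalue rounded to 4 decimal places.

Reading degrees in the order [0, 1, 2, 3] gives [2, 2, 2, 2]; set D = diag(2, 2, 2, 2) and form L = D - A. Since every row of L sums to 0, the all-ones vector is in the kernel and 0 is an eigenvalue. The eigenvalues sum to 8, which equals trace(L) = 2|E|. The largest eigenvalue, 4, is at most the vertex count 4.

[0, 2, 2, 4]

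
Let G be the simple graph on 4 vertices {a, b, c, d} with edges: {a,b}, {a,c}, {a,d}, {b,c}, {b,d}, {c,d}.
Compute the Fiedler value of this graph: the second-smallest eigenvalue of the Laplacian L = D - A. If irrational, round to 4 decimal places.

Each diagonal entry of L is the vertex degree and each off-diagonal entry is -1 where an edge is present, 0 otherwise; in the order [a, b, c, d] the diagonal is [3, 3, 3, 3]. Computing the eigenvalues of L and sorting gives [0, 4, 4, 4]. The Fiedler value lambda_2 = 4 is strictly positive, so the graph is connected. There is one zero in the spectrum, matching the 1 component.

4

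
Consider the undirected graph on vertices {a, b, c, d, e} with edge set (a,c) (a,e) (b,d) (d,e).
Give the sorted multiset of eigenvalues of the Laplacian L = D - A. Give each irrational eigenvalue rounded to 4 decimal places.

[0, 0.3820, 1.3820, 2.6180, 3.6180]

With the vertex order [a, b, c, d, e], the degrees are [2, 1, 1, 2, 2], giving D = diag(2, 1, 1, 2, 2) and L = D - A. Since every row of L sums to 0, the all-ones vector is in the kernel and 0 is an eigenvalue. The single zero eigenvalue shows the graph is connected. The largest eigenvalue, 3.6180, is at most the vertex count 5. There is one zero in the spectrum, matching the 1 component.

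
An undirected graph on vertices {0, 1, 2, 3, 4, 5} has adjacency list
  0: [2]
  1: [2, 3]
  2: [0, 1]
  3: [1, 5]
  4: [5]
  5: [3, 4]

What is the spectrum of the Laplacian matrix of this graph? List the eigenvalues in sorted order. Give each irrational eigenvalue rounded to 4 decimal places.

Each diagonal entry of L is the vertex degree and each off-diagonal entry is -1 where an edge is present, 0 otherwise; in the order [0, 1, 2, 3, 4, 5] the diagonal is [1, 2, 2, 2, 1, 2]. Diagonalising L (or applying a numerical eigensolver to the 6x6 matrix) gives the spectrum above. The single zero eigenvalue shows the graph is connected. There is one zero in the spectrum, matching the 1 component. By the matrix-tree theorem the graph has (1/6) * product of the nonzero eigenvalues = 1 spanning tree.

[0, 0.2679, 1, 2, 3, 3.7321]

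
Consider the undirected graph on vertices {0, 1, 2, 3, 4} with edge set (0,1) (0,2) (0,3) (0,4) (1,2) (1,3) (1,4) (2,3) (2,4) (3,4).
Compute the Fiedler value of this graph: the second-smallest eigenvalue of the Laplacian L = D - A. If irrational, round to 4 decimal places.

5

With the vertex order [0, 1, 2, 3, 4], the degrees are [4, 4, 4, 4, 4], giving D = diag(4, 4, 4, 4, 4) and L = D - A. Computing the eigenvalues of L and sorting gives [0, 5, 5, 5, 5]. The Fiedler value lambda_2 = 5 is strictly positive, so the graph is connected.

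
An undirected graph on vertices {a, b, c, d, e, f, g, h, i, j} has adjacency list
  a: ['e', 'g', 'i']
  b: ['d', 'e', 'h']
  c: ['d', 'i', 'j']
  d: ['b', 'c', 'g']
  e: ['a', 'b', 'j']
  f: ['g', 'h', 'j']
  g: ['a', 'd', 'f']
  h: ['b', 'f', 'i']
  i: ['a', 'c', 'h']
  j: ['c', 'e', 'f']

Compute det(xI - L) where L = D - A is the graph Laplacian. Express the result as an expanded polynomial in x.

Each diagonal entry of L is the vertex degree and each off-diagonal entry is -1 where an edge is present, 0 otherwise; in the order [a, b, c, d, e, f, g, h, i, j] the diagonal is [3, 3, 3, 3, 3, 3, 3, 3, 3, 3]. L has integer entries, so p(x) = det(xI - L) has integer coefficients. Expanding the determinant yields x^10 - 30x^9 + 390x^8 - 2880x^7 + 13305x^6 - 39882x^5 + 77640x^4 - 94800x^3 + 66000x^2 - 20000x. The coefficient of x^9 equals -trace(L) = -30, matching the sum of degrees.

x^10 - 30x^9 + 390x^8 - 2880x^7 + 13305x^6 - 39882x^5 + 77640x^4 - 94800x^3 + 66000x^2 - 20000x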